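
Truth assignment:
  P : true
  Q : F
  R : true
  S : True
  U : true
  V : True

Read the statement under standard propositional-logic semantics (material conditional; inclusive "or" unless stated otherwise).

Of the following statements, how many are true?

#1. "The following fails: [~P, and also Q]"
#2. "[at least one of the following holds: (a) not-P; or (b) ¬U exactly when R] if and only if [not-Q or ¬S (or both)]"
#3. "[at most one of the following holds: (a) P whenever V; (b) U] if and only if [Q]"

2

#1: In symbols: not (not P and Q)

not P = not True = False
not P and Q = False and False = False
not (not P and Q) = not False = True
Hence #1 is true.

#2: Formalization: (not P or (not U iff R)) iff (not Q or not S)

not P = not True = False
not U = not True = False
not U iff R = False iff True = False
not P or (not U iff R) = False or False = False
not Q = not False = True
not S = not True = False
not Q or not S = True or False = True
(not P or (not U iff R)) iff (not Q or not S) = False iff True = False
So #2 is false.

#3: This is ((V -> P) nand U) iff Q.

V -> P = True -> True = True
(V -> P) nand U = True nand True = False
((V -> P) nand U) iff Q = False iff False = True
So #3 is true.

True statements: 2 (#1, #3).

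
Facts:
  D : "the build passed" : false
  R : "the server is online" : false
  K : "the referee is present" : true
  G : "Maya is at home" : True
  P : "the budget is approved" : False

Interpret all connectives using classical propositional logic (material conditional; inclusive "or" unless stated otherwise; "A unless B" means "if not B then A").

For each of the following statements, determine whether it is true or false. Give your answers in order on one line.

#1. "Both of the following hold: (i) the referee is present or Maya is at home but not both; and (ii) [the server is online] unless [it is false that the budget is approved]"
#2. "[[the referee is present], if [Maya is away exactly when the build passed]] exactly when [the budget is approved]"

#1: Formalization: (K xor G) and (R or not P)

K xor G = True xor True = False
not P = not False = True
R or not P = False or True = True
(K xor G) and (R or not P) = False and True = False
Thus #1 is false.

#2: This is ((not G iff D) -> K) iff P.

not G = not True = False
not G iff D = False iff False = True
(not G iff D) -> K = True -> True = True
((not G iff D) -> K) iff P = True iff False = False
So #2 is false.

#1 False; #2 False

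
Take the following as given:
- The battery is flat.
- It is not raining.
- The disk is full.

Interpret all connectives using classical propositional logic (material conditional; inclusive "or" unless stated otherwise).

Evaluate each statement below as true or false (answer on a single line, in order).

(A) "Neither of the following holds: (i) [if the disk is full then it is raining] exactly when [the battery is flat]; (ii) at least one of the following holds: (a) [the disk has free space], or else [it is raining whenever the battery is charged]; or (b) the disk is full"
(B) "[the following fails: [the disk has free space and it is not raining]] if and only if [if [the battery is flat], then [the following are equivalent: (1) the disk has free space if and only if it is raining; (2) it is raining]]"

(A) false / (B) false

Let R = "the disk is full" (True), D = "it is raining" (False), M = "the battery is charged" (False).

(A): Parsed as ((R -> D) iff not M) nor ((not R or (M -> D)) or R)

R -> D = True -> False = False
not M = not False = True
(R -> D) iff not M = False iff True = False
not R = not True = False
M -> D = False -> False = True
not R or (M -> D) = False or True = True
(not R or (M -> D)) or R = True or True = True
((R -> D) iff not M) nor ((not R or (M -> D)) or R) = False nor True = False
So (A) is false.

(B): Formalization: not (not R and not D) iff (not M -> ((not R iff D) iff D))

not R = not True = False
not D = not False = True
not R and not D = False and True = False
not (not R and not D) = not False = True
not M = not False = True
not R = not True = False
not R iff D = False iff False = True
(not R iff D) iff D = True iff False = False
not M -> ((not R iff D) iff D) = True -> False = False
not (not R and not D) iff (not M -> ((not R iff D) iff D)) = True iff False = False
So (B) is false.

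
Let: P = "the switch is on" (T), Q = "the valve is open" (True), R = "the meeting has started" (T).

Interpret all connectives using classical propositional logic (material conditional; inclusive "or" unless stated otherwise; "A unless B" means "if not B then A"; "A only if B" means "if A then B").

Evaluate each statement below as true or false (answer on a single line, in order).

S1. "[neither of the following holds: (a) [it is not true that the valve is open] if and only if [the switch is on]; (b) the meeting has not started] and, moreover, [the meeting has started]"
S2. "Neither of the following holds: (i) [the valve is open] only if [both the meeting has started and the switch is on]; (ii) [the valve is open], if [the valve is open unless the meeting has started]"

S1: Formalization: ((¬Q ↔ P) ↓ ¬R) ∧ R

¬Q = ¬T = F
¬Q ↔ P = F ↔ T = F
¬R = ¬T = F
(¬Q ↔ P) ↓ ¬R = F ↓ F = T
((¬Q ↔ P) ↓ ¬R) ∧ R = T ∧ T = T
Thus S1 is true.

S2: Formalization: (Q → (R ∧ P)) ↓ ((Q ∨ R) → Q)

R ∧ P = T ∧ T = T
Q → (R ∧ P) = T → T = T
Q ∨ R = T ∨ T = T
(Q ∨ R) → Q = T → T = T
(Q → (R ∧ P)) ↓ ((Q ∨ R) → Q) = T ↓ T = F
Hence S2 is false.

S1 true; S2 false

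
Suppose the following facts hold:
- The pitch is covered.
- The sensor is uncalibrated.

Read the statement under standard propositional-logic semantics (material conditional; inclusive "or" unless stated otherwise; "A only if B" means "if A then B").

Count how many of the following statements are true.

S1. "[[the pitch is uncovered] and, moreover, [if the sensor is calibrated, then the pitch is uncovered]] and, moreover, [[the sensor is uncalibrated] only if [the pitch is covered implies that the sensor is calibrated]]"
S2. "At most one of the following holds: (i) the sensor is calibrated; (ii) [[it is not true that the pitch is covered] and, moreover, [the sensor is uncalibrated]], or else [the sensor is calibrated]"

1

Let P = "the pitch is covered" (T), Q = "the sensor is calibrated" (F).

S1: Formalization: (~P & (Q -> ~P)) & (~Q -> (P -> Q))

~P = ~T = F
~P = ~T = F
Q -> ~P = F -> F = T
~P & (Q -> ~P) = F & T = F
~Q = ~F = T
P -> Q = T -> F = F
~Q -> (P -> Q) = T -> F = F
(~P & (Q -> ~P)) & (~Q -> (P -> Q)) = F & F = F
So S1 is false.

S2: This is Q nand ((~P & ~Q) | Q).

~P = ~T = F
~Q = ~F = T
~P & ~Q = F & T = F
(~P & ~Q) | Q = F | F = F
Q nand ((~P & ~Q) | Q) = F nand F = T
Hence S2 is true.

1 of the 2 statements is true (S2).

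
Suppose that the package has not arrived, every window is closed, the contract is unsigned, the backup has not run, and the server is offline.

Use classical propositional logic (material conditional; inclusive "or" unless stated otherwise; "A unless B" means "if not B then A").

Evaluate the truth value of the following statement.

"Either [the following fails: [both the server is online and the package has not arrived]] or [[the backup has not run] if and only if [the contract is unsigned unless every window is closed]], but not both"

The statement is false.

Let U = "the server is online" (F), P = "the package has arrived" (F), S = "the backup has run" (F), R = "the contract is signed" (F), Q = "a window is open" (F).
In symbols: ¬(U ∧ ¬P) ⊕ (¬S ↔ (¬R ∨ ¬Q))

¬P = ¬F = T
U ∧ ¬P = F ∧ T = F
¬(U ∧ ¬P) = ¬F = T
¬S = ¬F = T
¬R = ¬F = T
¬Q = ¬F = T
¬R ∨ ¬Q = T ∨ T = T
¬S ↔ (¬R ∨ ¬Q) = T ↔ T = T
¬(U ∧ ¬P) ⊕ (¬S ↔ (¬R ∨ ¬Q)) = T ⊕ T = F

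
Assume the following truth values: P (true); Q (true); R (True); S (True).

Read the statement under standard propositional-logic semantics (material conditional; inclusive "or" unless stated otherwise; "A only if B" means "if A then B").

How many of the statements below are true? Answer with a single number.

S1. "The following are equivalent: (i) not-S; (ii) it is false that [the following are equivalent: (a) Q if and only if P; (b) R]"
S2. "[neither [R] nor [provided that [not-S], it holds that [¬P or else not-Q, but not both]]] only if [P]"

2

S1: This is ¬S ↔ ¬((Q ↔ P) ↔ R).

¬S = ¬T = F
Q ↔ P = T ↔ T = T
(Q ↔ P) ↔ R = T ↔ T = T
¬((Q ↔ P) ↔ R) = ¬T = F
¬S ↔ ¬((Q ↔ P) ↔ R) = F ↔ F = T
Thus S1 is true.

S2: Parsed as (R ↓ (¬S → (¬P ⊕ ¬Q))) → P

¬S = ¬T = F
¬P = ¬T = F
¬Q = ¬T = F
¬P ⊕ ¬Q = F ⊕ F = F
¬S → (¬P ⊕ ¬Q) = F → F = T
R ↓ (¬S → (¬P ⊕ ¬Q)) = T ↓ T = F
(R ↓ (¬S → (¬P ⊕ ¬Q))) → P = F → T = T
So S2 is true.

2 of the 2 statements are true (S1, S2).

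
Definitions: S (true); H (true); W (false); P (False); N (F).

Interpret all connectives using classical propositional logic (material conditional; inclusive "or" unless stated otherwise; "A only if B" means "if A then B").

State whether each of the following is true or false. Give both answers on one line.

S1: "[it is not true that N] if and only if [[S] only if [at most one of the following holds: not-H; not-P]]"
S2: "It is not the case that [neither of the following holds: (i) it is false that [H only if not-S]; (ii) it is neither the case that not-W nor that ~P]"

S1 T / S2 T

S1: Formalization: ¬N ↔ (S → (¬H ↑ ¬P))

¬N = ¬F = T
¬H = ¬T = F
¬P = ¬F = T
¬H ↑ ¬P = F ↑ T = T
S → (¬H ↑ ¬P) = T → T = T
¬N ↔ (S → (¬H ↑ ¬P)) = T ↔ T = T
Hence S1 is true.

S2: Parsed as ¬(¬(H → ¬S) ↓ (¬W ↓ ¬P))

¬S = ¬T = F
H → ¬S = T → F = F
¬(H → ¬S) = ¬F = T
¬W = ¬F = T
¬P = ¬F = T
¬W ↓ ¬P = T ↓ T = F
¬(H → ¬S) ↓ (¬W ↓ ¬P) = T ↓ F = F
¬(¬(H → ¬S) ↓ (¬W ↓ ¬P)) = ¬F = T
Hence S2 is true.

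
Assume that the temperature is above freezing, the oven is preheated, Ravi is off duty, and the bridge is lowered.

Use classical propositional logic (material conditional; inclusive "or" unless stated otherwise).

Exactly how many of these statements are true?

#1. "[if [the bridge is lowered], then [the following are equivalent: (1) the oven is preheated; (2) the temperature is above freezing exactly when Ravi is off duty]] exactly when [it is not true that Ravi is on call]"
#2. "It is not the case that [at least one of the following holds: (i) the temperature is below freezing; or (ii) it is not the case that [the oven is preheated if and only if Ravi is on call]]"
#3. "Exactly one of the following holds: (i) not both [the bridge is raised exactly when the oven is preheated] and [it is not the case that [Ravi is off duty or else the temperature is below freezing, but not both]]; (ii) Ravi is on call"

2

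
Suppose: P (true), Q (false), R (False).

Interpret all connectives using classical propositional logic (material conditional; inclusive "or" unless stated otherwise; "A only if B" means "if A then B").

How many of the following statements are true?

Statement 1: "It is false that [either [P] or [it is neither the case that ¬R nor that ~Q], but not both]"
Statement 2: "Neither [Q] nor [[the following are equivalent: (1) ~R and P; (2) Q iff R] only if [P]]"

Statement 1: In symbols: ~(P xor (~R nor ~Q))

~R = ~F = T
~Q = ~F = T
~R nor ~Q = T nor T = F
P xor (~R nor ~Q) = T xor F = T
~(P xor (~R nor ~Q)) = ~T = F
Thus Statement 1 is false.

Statement 2: Parsed as Q nor (((~R & P) <-> (Q <-> R)) -> P)

~R = ~F = T
~R & P = T & T = T
Q <-> R = F <-> F = T
(~R & P) <-> (Q <-> R) = T <-> T = T
((~R & P) <-> (Q <-> R)) -> P = T -> T = T
Q nor (((~R & P) <-> (Q <-> R)) -> P) = F nor T = F
So Statement 2 is false.

0 of the 2 statements are true (none).

0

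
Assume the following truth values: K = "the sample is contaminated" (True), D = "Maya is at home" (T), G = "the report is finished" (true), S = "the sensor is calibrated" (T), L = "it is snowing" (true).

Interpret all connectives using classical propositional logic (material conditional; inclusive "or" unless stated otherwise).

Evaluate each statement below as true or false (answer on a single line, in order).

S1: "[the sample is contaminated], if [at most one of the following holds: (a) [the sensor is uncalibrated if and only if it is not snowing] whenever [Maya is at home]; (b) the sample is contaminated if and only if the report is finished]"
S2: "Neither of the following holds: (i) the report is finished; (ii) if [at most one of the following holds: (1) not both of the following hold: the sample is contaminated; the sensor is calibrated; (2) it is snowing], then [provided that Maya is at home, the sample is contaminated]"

S1: Formalization: ((D → (¬S ↔ ¬L)) ↑ (K ↔ G)) → K

¬S = ¬T = F
¬L = ¬T = F
¬S ↔ ¬L = F ↔ F = T
D → (¬S ↔ ¬L) = T → T = T
K ↔ G = T ↔ T = T
(D → (¬S ↔ ¬L)) ↑ (K ↔ G) = T ↑ T = F
((D → (¬S ↔ ¬L)) ↑ (K ↔ G)) → K = F → T = T
So S1 is true.

S2: In symbols: G ↓ (((K ↑ S) ↑ L) → (D → K))

K ↑ S = T ↑ T = F
(K ↑ S) ↑ L = F ↑ T = T
D → K = T → T = T
((K ↑ S) ↑ L) → (D → K) = T → T = T
G ↓ (((K ↑ S) ↑ L) → (D → K)) = T ↓ T = F
Hence S2 is false.

S1 T; S2 F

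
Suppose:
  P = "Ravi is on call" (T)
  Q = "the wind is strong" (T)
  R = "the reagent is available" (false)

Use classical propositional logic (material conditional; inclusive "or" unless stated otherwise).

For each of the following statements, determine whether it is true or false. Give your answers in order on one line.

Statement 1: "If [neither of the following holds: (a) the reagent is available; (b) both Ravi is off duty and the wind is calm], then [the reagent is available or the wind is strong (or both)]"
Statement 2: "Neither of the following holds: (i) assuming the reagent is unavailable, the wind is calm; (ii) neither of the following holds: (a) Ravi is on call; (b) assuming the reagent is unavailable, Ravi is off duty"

Statement 1: Parsed as (R nor (~P & ~Q)) -> (R | Q)

~P = ~T = F
~Q = ~T = F
~P & ~Q = F & F = F
R nor (~P & ~Q) = F nor F = T
R | Q = F | T = T
(R nor (~P & ~Q)) -> (R | Q) = T -> T = T
Hence Statement 1 is true.

Statement 2: This is (~R -> ~Q) nor (P nor (~R -> ~P)).

~R = ~F = T
~Q = ~T = F
~R -> ~Q = T -> F = F
~R = ~F = T
~P = ~T = F
~R -> ~P = T -> F = F
P nor (~R -> ~P) = T nor F = F
(~R -> ~Q) nor (P nor (~R -> ~P)) = F nor F = T
Hence Statement 2 is true.

Statement 1 T; Statement 2 T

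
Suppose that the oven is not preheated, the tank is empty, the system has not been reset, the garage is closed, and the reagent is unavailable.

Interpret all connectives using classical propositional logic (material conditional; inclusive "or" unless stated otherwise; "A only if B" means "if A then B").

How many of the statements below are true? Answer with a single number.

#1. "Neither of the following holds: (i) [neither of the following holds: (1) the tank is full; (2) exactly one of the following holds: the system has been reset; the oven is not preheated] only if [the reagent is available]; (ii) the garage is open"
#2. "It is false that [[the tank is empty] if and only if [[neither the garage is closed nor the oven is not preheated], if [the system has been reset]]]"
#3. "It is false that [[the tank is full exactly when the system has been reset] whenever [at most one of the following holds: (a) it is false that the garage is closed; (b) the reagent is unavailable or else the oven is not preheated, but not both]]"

Let N = "the tank is full" (False), P = "the system has been reset" (False), U = "the oven is preheated" (False), R = "the reagent is available" (False), L = "the garage is closed" (True).

#1: This is ((N nor (P xor not U)) -> R) nor not L.

not U = not False = True
P xor not U = False xor True = True
N nor (P xor not U) = False nor True = False
(N nor (P xor not U)) -> R = False -> False = True
not L = not True = False
((N nor (P xor not U)) -> R) nor not L = True nor False = False
Thus #1 is false.

#2: This is not (not N iff (P -> (L nor not U))).

not N = not False = True
not U = not False = True
L nor not U = True nor True = False
P -> (L nor not U) = False -> False = True
not N iff (P -> (L nor not U)) = True iff True = True
not (not N iff (P -> (L nor not U))) = not True = False
Hence #2 is false.

#3: This is not ((not L nand (not R xor not U)) -> (N iff P)).

not L = not True = False
not R = not False = True
not U = not False = True
not R xor not U = True xor True = False
not L nand (not R xor not U) = False nand False = True
N iff P = False iff False = True
(not L nand (not R xor not U)) -> (N iff P) = True -> True = True
not ((not L nand (not R xor not U)) -> (N iff P)) = not True = False
So #3 is false.

Count: 0.

0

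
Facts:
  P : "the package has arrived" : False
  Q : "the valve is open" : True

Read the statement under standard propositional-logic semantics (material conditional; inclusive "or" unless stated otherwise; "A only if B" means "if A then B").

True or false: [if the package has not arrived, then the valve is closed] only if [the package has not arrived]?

The statement is true.

In symbols: (not P -> not Q) -> not P

not P = not False = True
not Q = not True = False
not P -> not Q = True -> False = False
not P = not False = True
(not P -> not Q) -> not P = False -> True = True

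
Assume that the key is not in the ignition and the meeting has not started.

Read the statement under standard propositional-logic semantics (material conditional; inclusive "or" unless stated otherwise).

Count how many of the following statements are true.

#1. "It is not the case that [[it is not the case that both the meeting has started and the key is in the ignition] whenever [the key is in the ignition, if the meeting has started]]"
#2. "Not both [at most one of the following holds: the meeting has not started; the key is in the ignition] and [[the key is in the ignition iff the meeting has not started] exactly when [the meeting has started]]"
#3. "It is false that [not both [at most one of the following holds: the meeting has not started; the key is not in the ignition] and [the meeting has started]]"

0

Let Q = "the meeting has started" (False), P = "the key is in the ignition" (False).

#1: Formalization: not ((Q -> P) -> (Q nand P))

Q -> P = False -> False = True
Q nand P = False nand False = True
(Q -> P) -> (Q nand P) = True -> True = True
not ((Q -> P) -> (Q nand P)) = not True = False
Hence #1 is false.

#2: This is (not Q nand P) nand ((P iff not Q) iff Q).

not Q = not False = True
not Q nand P = True nand False = True
not Q = not False = True
P iff not Q = False iff True = False
(P iff not Q) iff Q = False iff False = True
(not Q nand P) nand ((P iff not Q) iff Q) = True nand True = False
Hence #2 is false.

#3: In symbols: not ((not Q nand not P) nand Q)

not Q = not False = True
not P = not False = True
not Q nand not P = True nand True = False
(not Q nand not P) nand Q = False nand False = True
not ((not Q nand not P) nand Q) = not True = False
Hence #3 is false.

Count: 0.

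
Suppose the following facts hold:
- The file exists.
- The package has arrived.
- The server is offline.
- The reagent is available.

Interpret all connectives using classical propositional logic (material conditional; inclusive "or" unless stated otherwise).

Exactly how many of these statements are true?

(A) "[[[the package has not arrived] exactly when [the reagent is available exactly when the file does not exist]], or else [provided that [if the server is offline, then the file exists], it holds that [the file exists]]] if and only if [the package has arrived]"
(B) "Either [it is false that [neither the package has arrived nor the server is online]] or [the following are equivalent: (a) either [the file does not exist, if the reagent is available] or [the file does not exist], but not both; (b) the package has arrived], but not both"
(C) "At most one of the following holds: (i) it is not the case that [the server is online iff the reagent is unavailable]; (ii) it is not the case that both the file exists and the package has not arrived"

Let Q = "the package has arrived" (T), S = "the reagent is available" (T), P = "the file exists" (T), R = "the server is online" (F).

(A): Formalization: ((~Q <-> (S <-> ~P)) | ((~R -> P) -> P)) <-> Q

~Q = ~T = F
~P = ~T = F
S <-> ~P = T <-> F = F
~Q <-> (S <-> ~P) = F <-> F = T
~R = ~F = T
~R -> P = T -> T = T
(~R -> P) -> P = T -> T = T
(~Q <-> (S <-> ~P)) | ((~R -> P) -> P) = T | T = T
((~Q <-> (S <-> ~P)) | ((~R -> P) -> P)) <-> Q = T <-> T = T
So (A) is true.

(B): This is ~(Q nor R) xor (((S -> ~P) xor ~P) <-> Q).

Q nor R = T nor F = F
~(Q nor R) = ~F = T
~P = ~T = F
S -> ~P = T -> F = F
~P = ~T = F
(S -> ~P) xor ~P = F xor F = F
((S -> ~P) xor ~P) <-> Q = F <-> T = F
~(Q nor R) xor (((S -> ~P) xor ~P) <-> Q) = T xor F = T
Hence (B) is true.

(C): Parsed as ~(R <-> ~S) nand (P nand ~Q)

~S = ~T = F
R <-> ~S = F <-> F = T
~(R <-> ~S) = ~T = F
~Q = ~T = F
P nand ~Q = T nand F = T
~(R <-> ~S) nand (P nand ~Q) = F nand T = T
So (C) is true.

Count: 3.

3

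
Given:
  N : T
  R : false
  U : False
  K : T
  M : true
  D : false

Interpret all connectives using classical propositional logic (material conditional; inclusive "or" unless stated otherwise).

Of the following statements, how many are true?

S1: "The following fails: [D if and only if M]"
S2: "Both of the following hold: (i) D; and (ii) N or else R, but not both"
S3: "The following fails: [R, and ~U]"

2

S1: Parsed as ~(D <-> M)

D <-> M = F <-> T = F
~(D <-> M) = ~F = T
Thus S1 is true.

S2: Formalization: D & (N xor R)

N xor R = T xor F = T
D & (N xor R) = F & T = F
Hence S2 is false.

S3: Formalization: ~(R & ~U)

~U = ~F = T
R & ~U = F & T = F
~(R & ~U) = ~F = T
Thus S3 is true.

Count: 2.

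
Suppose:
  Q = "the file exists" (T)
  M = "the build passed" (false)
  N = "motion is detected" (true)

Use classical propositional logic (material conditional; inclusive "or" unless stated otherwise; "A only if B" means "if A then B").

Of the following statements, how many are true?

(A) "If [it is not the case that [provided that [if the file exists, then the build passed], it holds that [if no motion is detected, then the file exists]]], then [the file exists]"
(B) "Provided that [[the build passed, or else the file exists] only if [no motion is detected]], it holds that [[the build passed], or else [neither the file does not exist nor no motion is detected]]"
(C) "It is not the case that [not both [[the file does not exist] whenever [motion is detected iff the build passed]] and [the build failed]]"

(A): Parsed as ~((Q -> M) -> (~N -> Q)) -> Q

Q -> M = T -> F = F
~N = ~T = F
~N -> Q = F -> T = T
(Q -> M) -> (~N -> Q) = F -> T = T
~((Q -> M) -> (~N -> Q)) = ~T = F
~((Q -> M) -> (~N -> Q)) -> Q = F -> T = T
Thus (A) is true.

(B): In symbols: ((M | Q) -> ~N) -> (M | (~Q nor ~N))

M | Q = F | T = T
~N = ~T = F
(M | Q) -> ~N = T -> F = F
~Q = ~T = F
~N = ~T = F
~Q nor ~N = F nor F = T
M | (~Q nor ~N) = F | T = T
((M | Q) -> ~N) -> (M | (~Q nor ~N)) = F -> T = T
Hence (B) is true.

(C): Parsed as ~(((N <-> M) -> ~Q) nand ~M)

N <-> M = T <-> F = F
~Q = ~T = F
(N <-> M) -> ~Q = F -> F = T
~M = ~F = T
((N <-> M) -> ~Q) nand ~M = T nand T = F
~(((N <-> M) -> ~Q) nand ~M) = ~F = T
So (C) is true.

Count: 3.

3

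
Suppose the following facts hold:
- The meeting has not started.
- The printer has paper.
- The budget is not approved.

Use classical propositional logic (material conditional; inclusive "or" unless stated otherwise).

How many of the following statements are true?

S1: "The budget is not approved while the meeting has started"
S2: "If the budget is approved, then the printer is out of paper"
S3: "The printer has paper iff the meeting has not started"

Let D = "the budget is approved" (F), G = "the meeting has started" (F), H = "the printer has paper" (T).

S1: In symbols: ~D & G

~D = ~F = T
~D & G = T & F = F
So S1 is false.

S2: Parsed as D -> ~H

~H = ~T = F
D -> ~H = F -> F = T
Hence S2 is true.

S3: In symbols: H <-> ~G

~G = ~F = T
H <-> ~G = T <-> T = T
Hence S3 is true.

2 of the 3 statements are true.

2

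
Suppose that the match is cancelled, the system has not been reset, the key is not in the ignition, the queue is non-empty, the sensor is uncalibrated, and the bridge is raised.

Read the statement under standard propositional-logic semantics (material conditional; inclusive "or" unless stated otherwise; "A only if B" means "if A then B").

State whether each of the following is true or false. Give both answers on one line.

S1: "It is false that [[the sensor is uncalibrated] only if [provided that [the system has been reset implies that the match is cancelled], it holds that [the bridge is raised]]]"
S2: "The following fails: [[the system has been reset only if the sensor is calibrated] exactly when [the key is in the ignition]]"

Let L = "the sensor is calibrated" (F), N = "the system has been reset" (F), Q = "the match is cancelled" (T), R = "the bridge is raised" (T), G = "the key is in the ignition" (F).

S1: In symbols: ¬(¬L → ((N → Q) → R))

¬L = ¬F = T
N → Q = F → T = T
(N → Q) → R = T → T = T
¬L → ((N → Q) → R) = T → T = T
¬(¬L → ((N → Q) → R)) = ¬T = F
So S1 is false.

S2: Formalization: ¬((N → L) ↔ G)

N → L = F → F = T
(N → L) ↔ G = T ↔ F = F
¬((N → L) ↔ G) = ¬F = T
Thus S2 is true.

S1 F; S2 T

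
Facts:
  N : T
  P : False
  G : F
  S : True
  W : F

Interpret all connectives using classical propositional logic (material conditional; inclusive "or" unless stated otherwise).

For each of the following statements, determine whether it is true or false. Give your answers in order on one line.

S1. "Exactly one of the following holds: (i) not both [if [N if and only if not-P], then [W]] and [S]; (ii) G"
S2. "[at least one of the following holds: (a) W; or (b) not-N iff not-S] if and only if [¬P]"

S1 True, S2 True

S1: Formalization: (((N <-> ~P) -> W) nand S) xor G

~P = ~F = T
N <-> ~P = T <-> T = T
(N <-> ~P) -> W = T -> F = F
((N <-> ~P) -> W) nand S = F nand T = T
(((N <-> ~P) -> W) nand S) xor G = T xor F = T
Hence S1 is true.

S2: In symbols: (W | (~N <-> ~S)) <-> ~P

~N = ~T = F
~S = ~T = F
~N <-> ~S = F <-> F = T
W | (~N <-> ~S) = F | T = T
~P = ~F = T
(W | (~N <-> ~S)) <-> ~P = T <-> T = T
So S2 is true.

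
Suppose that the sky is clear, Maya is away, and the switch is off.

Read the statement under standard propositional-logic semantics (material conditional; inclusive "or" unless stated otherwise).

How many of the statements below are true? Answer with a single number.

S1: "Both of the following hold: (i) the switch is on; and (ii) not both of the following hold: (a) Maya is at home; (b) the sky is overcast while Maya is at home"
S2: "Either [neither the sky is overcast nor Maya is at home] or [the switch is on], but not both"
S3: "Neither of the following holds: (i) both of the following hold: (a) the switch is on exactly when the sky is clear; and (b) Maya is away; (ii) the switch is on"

Let Q = "the switch is on" (False), V = "Maya is at home" (False), G = "the sky is overcast" (False).

S1: Formalization: Q and (V nand (G and V))

G and V = False and False = False
V nand (G and V) = False nand False = True
Q and (V nand (G and V)) = False and True = False
So S1 is false.

S2: Formalization: (G nor V) xor Q

G nor V = False nor False = True
(G nor V) xor Q = True xor False = True
So S2 is true.

S3: Formalization: ((Q iff not G) and not V) nor Q

not G = not False = True
Q iff not G = False iff True = False
not V = not False = True
(Q iff not G) and not V = False and True = False
((Q iff not G) and not V) nor Q = False nor False = True
So S3 is true.

2 of the 3 statements are true (S2, S3).

2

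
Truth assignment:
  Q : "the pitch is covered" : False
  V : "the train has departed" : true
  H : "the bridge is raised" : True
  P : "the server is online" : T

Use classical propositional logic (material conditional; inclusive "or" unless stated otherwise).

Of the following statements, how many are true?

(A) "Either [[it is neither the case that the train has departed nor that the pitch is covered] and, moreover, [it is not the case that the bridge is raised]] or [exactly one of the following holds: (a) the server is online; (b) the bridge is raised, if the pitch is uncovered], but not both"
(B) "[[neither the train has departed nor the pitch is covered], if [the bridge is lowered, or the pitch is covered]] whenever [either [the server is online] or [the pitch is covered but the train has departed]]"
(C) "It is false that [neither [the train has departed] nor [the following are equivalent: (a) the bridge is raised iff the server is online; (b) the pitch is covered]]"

(A): In symbols: ((V nor Q) & ~H) xor (P xor (~Q -> H))

V nor Q = T nor F = F
~H = ~T = F
(V nor Q) & ~H = F & F = F
~Q = ~F = T
~Q -> H = T -> T = T
P xor (~Q -> H) = T xor T = F
((V nor Q) & ~H) xor (P xor (~Q -> H)) = F xor F = F
Hence (A) is false.

(B): Formalization: (P | (Q & V)) -> ((~H | Q) -> (V nor Q))

Q & V = F & T = F
P | (Q & V) = T | F = T
~H = ~T = F
~H | Q = F | F = F
V nor Q = T nor F = F
(~H | Q) -> (V nor Q) = F -> F = T
(P | (Q & V)) -> ((~H | Q) -> (V nor Q)) = T -> T = T
Hence (B) is true.

(C): Formalization: ~(V nor ((H <-> P) <-> Q))

H <-> P = T <-> T = T
(H <-> P) <-> Q = T <-> F = F
V nor ((H <-> P) <-> Q) = T nor F = F
~(V nor ((H <-> P) <-> Q)) = ~F = T
Thus (C) is true.

2 of the 3 statements are true.

2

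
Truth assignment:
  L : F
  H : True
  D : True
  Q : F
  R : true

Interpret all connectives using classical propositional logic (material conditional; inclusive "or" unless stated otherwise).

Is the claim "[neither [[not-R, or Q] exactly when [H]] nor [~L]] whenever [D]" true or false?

False

This is D → (((¬R ∨ Q) ↔ H) ↓ ¬L).

¬R = ¬T = F
¬R ∨ Q = F ∨ F = F
(¬R ∨ Q) ↔ H = F ↔ T = F
¬L = ¬F = T
((¬R ∨ Q) ↔ H) ↓ ¬L = F ↓ T = F
D → (((¬R ∨ Q) ↔ H) ↓ ¬L) = T → F = F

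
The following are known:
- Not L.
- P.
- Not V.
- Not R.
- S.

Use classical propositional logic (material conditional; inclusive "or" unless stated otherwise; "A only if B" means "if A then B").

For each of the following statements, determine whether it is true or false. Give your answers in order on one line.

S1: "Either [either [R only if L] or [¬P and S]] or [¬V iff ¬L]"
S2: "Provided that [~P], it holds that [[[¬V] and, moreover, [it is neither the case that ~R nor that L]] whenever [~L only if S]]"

S1 T / S2 T

S1: Formalization: ((R -> L) | (~P & S)) | (~V <-> ~L)

R -> L = F -> F = T
~P = ~T = F
~P & S = F & T = F
(R -> L) | (~P & S) = T | F = T
~V = ~F = T
~L = ~F = T
~V <-> ~L = T <-> T = T
((R -> L) | (~P & S)) | (~V <-> ~L) = T | T = T
Hence S1 is true.

S2: Formalization: ~P -> ((~L -> S) -> (~V & (~R nor L)))

~P = ~T = F
~L = ~F = T
~L -> S = T -> T = T
~V = ~F = T
~R = ~F = T
~R nor L = T nor F = F
~V & (~R nor L) = T & F = F
(~L -> S) -> (~V & (~R nor L)) = T -> F = F
~P -> ((~L -> S) -> (~V & (~R nor L))) = F -> F = T
So S2 is true.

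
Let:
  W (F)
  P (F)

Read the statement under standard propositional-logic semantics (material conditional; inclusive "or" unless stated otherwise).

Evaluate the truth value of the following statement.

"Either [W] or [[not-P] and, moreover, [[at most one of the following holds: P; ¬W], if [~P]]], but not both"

This is W xor (~P & (~P -> (P nand ~W))).

~P = ~F = T
~P = ~F = T
~W = ~F = T
P nand ~W = F nand T = T
~P -> (P nand ~W) = T -> T = T
~P & (~P -> (P nand ~W)) = T & T = T
W xor (~P & (~P -> (P nand ~W))) = F xor T = T

True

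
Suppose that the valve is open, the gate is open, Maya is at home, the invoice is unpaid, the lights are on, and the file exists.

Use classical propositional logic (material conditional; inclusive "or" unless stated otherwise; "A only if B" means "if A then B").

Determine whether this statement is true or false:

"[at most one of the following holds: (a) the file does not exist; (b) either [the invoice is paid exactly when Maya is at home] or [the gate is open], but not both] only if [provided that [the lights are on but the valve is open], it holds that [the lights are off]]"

The statement is false.

Let V = "the file exists" (T), S = "the invoice is paid" (F), R = "Maya is at home" (T), Q = "the gate is open" (T), U = "the lights are on" (T), P = "the valve is open" (T).
This is (~V nand ((S <-> R) xor Q)) -> ((U & P) -> ~U).

~V = ~T = F
S <-> R = F <-> T = F
(S <-> R) xor Q = F xor T = T
~V nand ((S <-> R) xor Q) = F nand T = T
U & P = T & T = T
~U = ~T = F
(U & P) -> ~U = T -> F = F
(~V nand ((S <-> R) xor Q)) -> ((U & P) -> ~U) = T -> F = F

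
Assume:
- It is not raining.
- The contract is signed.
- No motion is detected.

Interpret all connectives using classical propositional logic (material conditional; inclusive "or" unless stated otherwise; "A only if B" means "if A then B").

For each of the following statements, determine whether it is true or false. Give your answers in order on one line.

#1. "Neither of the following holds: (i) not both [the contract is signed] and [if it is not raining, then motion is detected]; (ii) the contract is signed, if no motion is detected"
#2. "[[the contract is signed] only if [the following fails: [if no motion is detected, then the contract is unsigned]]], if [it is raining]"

Let U = "the contract is signed" (True), H = "it is raining" (False), N = "motion is detected" (False).

#1: In symbols: (U nand (not H -> N)) nor (not N -> U)

not H = not False = True
not H -> N = True -> False = False
U nand (not H -> N) = True nand False = True
not N = not False = True
not N -> U = True -> True = True
(U nand (not H -> N)) nor (not N -> U) = True nor True = False
Hence #1 is false.

#2: This is H -> (U -> not (not N -> not U)).

not N = not False = True
not U = not True = False
not N -> not U = True -> False = False
not (not N -> not U) = not False = True
U -> not (not N -> not U) = True -> True = True
H -> (U -> not (not N -> not U)) = False -> True = True
So #2 is true.

#1 F / #2 T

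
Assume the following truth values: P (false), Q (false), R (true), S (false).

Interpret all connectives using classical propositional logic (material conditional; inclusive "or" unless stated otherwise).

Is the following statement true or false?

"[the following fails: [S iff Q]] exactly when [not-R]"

Formalization: not (S iff Q) iff not R

S iff Q = False iff False = True
not (S iff Q) = not True = False
not R = not True = False
not (S iff Q) iff not R = False iff False = True

The statement is true.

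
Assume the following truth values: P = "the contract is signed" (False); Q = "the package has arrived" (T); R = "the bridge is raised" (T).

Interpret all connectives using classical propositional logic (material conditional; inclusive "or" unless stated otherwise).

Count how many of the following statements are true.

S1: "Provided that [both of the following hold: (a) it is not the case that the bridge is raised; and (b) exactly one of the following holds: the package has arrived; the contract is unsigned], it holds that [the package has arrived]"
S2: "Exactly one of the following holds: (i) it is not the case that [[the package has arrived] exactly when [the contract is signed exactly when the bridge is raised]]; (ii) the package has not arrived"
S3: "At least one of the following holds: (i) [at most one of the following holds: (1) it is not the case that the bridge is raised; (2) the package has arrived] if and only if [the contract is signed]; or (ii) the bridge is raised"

S1: Formalization: (not R and (Q xor not P)) -> Q

not R = not True = False
not P = not False = True
Q xor not P = True xor True = False
not R and (Q xor not P) = False and False = False
(not R and (Q xor not P)) -> Q = False -> True = True
Thus S1 is true.

S2: Parsed as not (Q iff (P iff R)) xor not Q

P iff R = False iff True = False
Q iff (P iff R) = True iff False = False
not (Q iff (P iff R)) = not False = True
not Q = not True = False
not (Q iff (P iff R)) xor not Q = True xor False = True
So S2 is true.

S3: In symbols: ((not R nand Q) iff P) or R

not R = not True = False
not R nand Q = False nand True = True
(not R nand Q) iff P = True iff False = False
((not R nand Q) iff P) or R = False or True = True
Thus S3 is true.

Count: 3.

3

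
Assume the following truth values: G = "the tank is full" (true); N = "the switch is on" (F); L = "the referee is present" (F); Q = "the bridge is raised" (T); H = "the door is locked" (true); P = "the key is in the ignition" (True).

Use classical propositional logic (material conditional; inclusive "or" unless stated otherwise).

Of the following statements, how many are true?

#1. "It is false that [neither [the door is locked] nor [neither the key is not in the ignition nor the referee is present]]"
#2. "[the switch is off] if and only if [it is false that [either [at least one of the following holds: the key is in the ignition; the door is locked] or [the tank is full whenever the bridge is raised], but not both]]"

2

#1: Formalization: not (H nor (not P nor L))

not P = not True = False
not P nor L = False nor False = True
H nor (not P nor L) = True nor True = False
not (H nor (not P nor L)) = not False = True
Thus #1 is true.

#2: Parsed as not N iff not ((P or H) xor (Q -> G))

not N = not False = True
P or H = True or True = True
Q -> G = True -> True = True
(P or H) xor (Q -> G) = True xor True = False
not ((P or H) xor (Q -> G)) = not False = True
not N iff not ((P or H) xor (Q -> G)) = True iff True = True
Thus #2 is true.

Count: 2.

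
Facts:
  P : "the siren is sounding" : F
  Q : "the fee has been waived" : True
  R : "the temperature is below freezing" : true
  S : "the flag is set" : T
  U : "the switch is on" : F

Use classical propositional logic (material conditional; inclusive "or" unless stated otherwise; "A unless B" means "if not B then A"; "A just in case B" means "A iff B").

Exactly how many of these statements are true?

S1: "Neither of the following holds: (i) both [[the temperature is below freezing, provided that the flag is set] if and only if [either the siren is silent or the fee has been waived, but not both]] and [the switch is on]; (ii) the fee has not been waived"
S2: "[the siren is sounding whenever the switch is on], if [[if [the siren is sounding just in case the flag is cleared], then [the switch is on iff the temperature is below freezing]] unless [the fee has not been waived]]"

S1: Formalization: (((S -> R) iff (not P xor Q)) and U) nor not Q

S -> R = True -> True = True
not P = not False = True
not P xor Q = True xor True = False
(S -> R) iff (not P xor Q) = True iff False = False
((S -> R) iff (not P xor Q)) and U = False and False = False
not Q = not True = False
(((S -> R) iff (not P xor Q)) and U) nor not Q = False nor False = True
So S1 is true.

S2: Parsed as (((P iff not S) -> (U iff R)) or not Q) -> (U -> P)

not S = not True = False
P iff not S = False iff False = True
U iff R = False iff True = False
(P iff not S) -> (U iff R) = True -> False = False
not Q = not True = False
((P iff not S) -> (U iff R)) or not Q = False or False = False
U -> P = False -> False = True
(((P iff not S) -> (U iff R)) or not Q) -> (U -> P) = False -> True = True
Thus S2 is true.

2 of the 2 statements are true (S1, S2).

2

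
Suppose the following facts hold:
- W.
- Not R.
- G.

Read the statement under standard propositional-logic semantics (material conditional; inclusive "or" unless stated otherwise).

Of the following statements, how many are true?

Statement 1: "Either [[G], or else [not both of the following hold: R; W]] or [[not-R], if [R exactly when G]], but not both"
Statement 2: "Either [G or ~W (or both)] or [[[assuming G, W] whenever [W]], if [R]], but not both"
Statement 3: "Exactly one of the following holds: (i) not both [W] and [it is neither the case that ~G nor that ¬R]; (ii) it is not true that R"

Statement 1: This is (G or (R nand W)) xor ((R iff G) -> not R).

R nand W = False nand True = True
G or (R nand W) = True or True = True
R iff G = False iff True = False
not R = not False = True
(R iff G) -> not R = False -> True = True
(G or (R nand W)) xor ((R iff G) -> not R) = True xor True = False
Thus Statement 1 is false.

Statement 2: Parsed as (G or not W) xor (R -> (W -> (G -> W)))

not W = not True = False
G or not W = True or False = True
G -> W = True -> True = True
W -> (G -> W) = True -> True = True
R -> (W -> (G -> W)) = False -> True = True
(G or not W) xor (R -> (W -> (G -> W))) = True xor True = False
So Statement 2 is false.

Statement 3: This is (W nand (not G nor not R)) xor not R.

not G = not True = False
not R = not False = True
not G nor not R = False nor True = False
W nand (not G nor not R) = True nand False = True
not R = not False = True
(W nand (not G nor not R)) xor not R = True xor True = False
Thus Statement 3 is false.

Count: 0.

0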